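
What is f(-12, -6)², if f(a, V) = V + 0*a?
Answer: 36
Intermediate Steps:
f(a, V) = V (f(a, V) = V + 0 = V)
f(-12, -6)² = (-6)² = 36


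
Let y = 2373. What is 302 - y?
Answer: -2071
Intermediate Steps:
302 - y = 302 - 1*2373 = 302 - 2373 = -2071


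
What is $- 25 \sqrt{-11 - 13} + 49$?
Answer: $49 - 50 i \sqrt{6} \approx 49.0 - 122.47 i$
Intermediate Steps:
$- 25 \sqrt{-11 - 13} + 49 = - 25 \sqrt{-24} + 49 = - 25 \cdot 2 i \sqrt{6} + 49 = - 50 i \sqrt{6} + 49 = 49 - 50 i \sqrt{6}$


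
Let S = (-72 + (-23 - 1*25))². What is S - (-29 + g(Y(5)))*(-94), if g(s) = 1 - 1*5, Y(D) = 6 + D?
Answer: 11298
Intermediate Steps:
g(s) = -4 (g(s) = 1 - 5 = -4)
S = 14400 (S = (-72 + (-23 - 25))² = (-72 - 48)² = (-120)² = 14400)
S - (-29 + g(Y(5)))*(-94) = 14400 - (-29 - 4)*(-94) = 14400 - (-33)*(-94) = 14400 - 1*3102 = 14400 - 3102 = 11298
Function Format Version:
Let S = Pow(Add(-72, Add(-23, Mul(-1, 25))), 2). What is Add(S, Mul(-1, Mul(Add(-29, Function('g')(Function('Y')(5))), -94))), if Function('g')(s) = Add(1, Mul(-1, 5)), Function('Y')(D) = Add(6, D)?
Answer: 11298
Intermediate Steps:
Function('g')(s) = -4 (Function('g')(s) = Add(1, -5) = -4)
S = 14400 (S = Pow(Add(-72, Add(-23, -25)), 2) = Pow(Add(-72, -48), 2) = Pow(-120, 2) = 14400)
Add(S, Mul(-1, Mul(Add(-29, Function('g')(Function('Y')(5))), -94))) = Add(14400, Mul(-1, Mul(Add(-29, -4), -94))) = Add(14400, Mul(-1, Mul(-33, -94))) = Add(14400, Mul(-1, 3102)) = Add(14400, -3102) = 11298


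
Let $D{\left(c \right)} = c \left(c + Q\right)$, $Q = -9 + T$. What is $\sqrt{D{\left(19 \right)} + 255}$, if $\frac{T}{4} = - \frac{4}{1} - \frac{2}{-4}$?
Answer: $\sqrt{179} \approx 13.379$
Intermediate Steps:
$T = -14$ ($T = 4 \left(- \frac{4}{1} - \frac{2}{-4}\right) = 4 \left(\left(-4\right) 1 - - \frac{1}{2}\right) = 4 \left(-4 + \frac{1}{2}\right) = 4 \left(- \frac{7}{2}\right) = -14$)
$Q = -23$ ($Q = -9 - 14 = -23$)
$D{\left(c \right)} = c \left(-23 + c\right)$ ($D{\left(c \right)} = c \left(c - 23\right) = c \left(-23 + c\right)$)
$\sqrt{D{\left(19 \right)} + 255} = \sqrt{19 \left(-23 + 19\right) + 255} = \sqrt{19 \left(-4\right) + 255} = \sqrt{-76 + 255} = \sqrt{179}$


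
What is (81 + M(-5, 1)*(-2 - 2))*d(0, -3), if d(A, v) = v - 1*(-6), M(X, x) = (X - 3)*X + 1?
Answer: -249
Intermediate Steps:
M(X, x) = 1 + X*(-3 + X) (M(X, x) = (-3 + X)*X + 1 = X*(-3 + X) + 1 = 1 + X*(-3 + X))
d(A, v) = 6 + v (d(A, v) = v + 6 = 6 + v)
(81 + M(-5, 1)*(-2 - 2))*d(0, -3) = (81 + (1 + (-5)² - 3*(-5))*(-2 - 2))*(6 - 3) = (81 + (1 + 25 + 15)*(-4))*3 = (81 + 41*(-4))*3 = (81 - 164)*3 = -83*3 = -249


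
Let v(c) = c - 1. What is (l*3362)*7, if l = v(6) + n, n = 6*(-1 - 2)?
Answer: -305942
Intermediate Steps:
v(c) = -1 + c
n = -18 (n = 6*(-3) = -18)
l = -13 (l = (-1 + 6) - 18 = 5 - 18 = -13)
(l*3362)*7 = -13*3362*7 = -43706*7 = -305942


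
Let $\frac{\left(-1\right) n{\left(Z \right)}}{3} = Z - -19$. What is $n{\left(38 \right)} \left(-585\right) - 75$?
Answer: $99960$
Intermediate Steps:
$n{\left(Z \right)} = -57 - 3 Z$ ($n{\left(Z \right)} = - 3 \left(Z - -19\right) = - 3 \left(Z + 19\right) = - 3 \left(19 + Z\right) = -57 - 3 Z$)
$n{\left(38 \right)} \left(-585\right) - 75 = \left(-57 - 114\right) \left(-585\right) - 75 = \left(-171\right) \left(-585\right) - 75 = 100035 - 75 = 99960$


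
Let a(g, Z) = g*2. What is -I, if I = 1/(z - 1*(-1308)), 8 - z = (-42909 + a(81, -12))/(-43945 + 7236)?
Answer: -36709/48266297 ≈ -0.00076055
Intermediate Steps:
a(g, Z) = 2*g
z = 250925/36709 (z = 8 - (-42909 + 2*81)/(-43945 + 7236) = 8 - (-42909 + 162)/(-36709) = 8 - (-42747)*(-1)/36709 = 8 - 1*42747/36709 = 8 - 42747/36709 = 250925/36709 ≈ 6.8355)
I = 36709/48266297 (I = 1/(250925/36709 - 1*(-1308)) = 1/(250925/36709 + 1308) = 1/(48266297/36709) = 36709/48266297 ≈ 0.00076055)
-I = -1*36709/48266297 = -36709/48266297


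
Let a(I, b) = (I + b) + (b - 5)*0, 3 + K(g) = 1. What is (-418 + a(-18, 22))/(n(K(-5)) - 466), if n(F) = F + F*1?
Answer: 207/235 ≈ 0.88085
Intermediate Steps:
K(g) = -2 (K(g) = -3 + 1 = -2)
a(I, b) = I + b (a(I, b) = (I + b) + (-5 + b)*0 = (I + b) + 0 = I + b)
n(F) = 2*F (n(F) = F + F = 2*F)
(-418 + a(-18, 22))/(n(K(-5)) - 466) = (-418 + (-18 + 22))/(2*(-2) - 466) = (-418 + 4)/(-4 - 466) = -414/(-470) = -414*(-1/470) = 207/235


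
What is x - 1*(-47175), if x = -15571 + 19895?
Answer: 51499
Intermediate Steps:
x = 4324
x - 1*(-47175) = 4324 - 1*(-47175) = 4324 + 47175 = 51499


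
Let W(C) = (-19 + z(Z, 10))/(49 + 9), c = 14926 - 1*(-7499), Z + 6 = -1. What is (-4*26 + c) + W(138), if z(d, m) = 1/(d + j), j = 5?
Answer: 2589197/116 ≈ 22321.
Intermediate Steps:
Z = -7 (Z = -6 - 1 = -7)
c = 22425 (c = 14926 + 7499 = 22425)
z(d, m) = 1/(5 + d) (z(d, m) = 1/(d + 5) = 1/(5 + d))
W(C) = -39/116 (W(C) = (-19 + 1/(5 - 7))/(49 + 9) = (-19 + 1/(-2))/58 = (-19 - ½)*(1/58) = -39/2*1/58 = -39/116)
(-4*26 + c) + W(138) = (-4*26 + 22425) - 39/116 = (-104 + 22425) - 39/116 = 22321 - 39/116 = 2589197/116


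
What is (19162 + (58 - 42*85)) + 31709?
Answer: 47359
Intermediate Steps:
(19162 + (58 - 42*85)) + 31709 = (19162 + (58 - 3570)) + 31709 = (19162 - 3512) + 31709 = 15650 + 31709 = 47359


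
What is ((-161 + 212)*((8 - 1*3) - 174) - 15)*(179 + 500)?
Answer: -5862486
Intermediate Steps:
((-161 + 212)*((8 - 1*3) - 174) - 15)*(179 + 500) = (51*((8 - 3) - 174) - 15)*679 = (51*(5 - 174) - 15)*679 = (51*(-169) - 15)*679 = (-8619 - 15)*679 = -8634*679 = -5862486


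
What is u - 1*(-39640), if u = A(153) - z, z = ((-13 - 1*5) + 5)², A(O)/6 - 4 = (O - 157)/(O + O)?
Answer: 2014241/51 ≈ 39495.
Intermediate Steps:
A(O) = 24 + 3*(-157 + O)/O (A(O) = 24 + 6*((O - 157)/(O + O)) = 24 + 6*((-157 + O)/((2*O))) = 24 + 6*((-157 + O)*(1/(2*O))) = 24 + 6*((-157 + O)/(2*O)) = 24 + 3*(-157 + O)/O)
z = 169 (z = ((-13 - 5) + 5)² = (-18 + 5)² = (-13)² = 169)
u = -7399/51 (u = (27 - 471/153) - 1*169 = (27 - 471*1/153) - 169 = (27 - 157/51) - 169 = 1220/51 - 169 = -7399/51 ≈ -145.08)
u - 1*(-39640) = -7399/51 - 1*(-39640) = -7399/51 + 39640 = 2014241/51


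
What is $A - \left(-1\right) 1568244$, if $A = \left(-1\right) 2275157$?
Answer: $-706913$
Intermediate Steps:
$A = -2275157$
$A - \left(-1\right) 1568244 = -2275157 - \left(-1\right) 1568244 = -2275157 - -1568244 = -2275157 + 1568244 = -706913$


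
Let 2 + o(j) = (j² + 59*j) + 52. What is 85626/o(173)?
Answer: 603/283 ≈ 2.1307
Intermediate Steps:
o(j) = 50 + j² + 59*j (o(j) = -2 + ((j² + 59*j) + 52) = -2 + (52 + j² + 59*j) = 50 + j² + 59*j)
85626/o(173) = 85626/(50 + 173² + 59*173) = 85626/(50 + 29929 + 10207) = 85626/40186 = 85626*(1/40186) = 603/283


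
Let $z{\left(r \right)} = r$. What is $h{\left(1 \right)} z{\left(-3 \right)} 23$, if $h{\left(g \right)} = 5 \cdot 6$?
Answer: $-2070$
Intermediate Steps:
$h{\left(g \right)} = 30$
$h{\left(1 \right)} z{\left(-3 \right)} 23 = 30 \left(-3\right) 23 = \left(-90\right) 23 = -2070$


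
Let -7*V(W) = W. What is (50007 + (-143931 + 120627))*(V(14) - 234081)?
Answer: -6250718349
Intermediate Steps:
V(W) = -W/7
(50007 + (-143931 + 120627))*(V(14) - 234081) = (50007 + (-143931 + 120627))*(-⅐*14 - 234081) = (50007 - 23304)*(-2 - 234081) = 26703*(-234083) = -6250718349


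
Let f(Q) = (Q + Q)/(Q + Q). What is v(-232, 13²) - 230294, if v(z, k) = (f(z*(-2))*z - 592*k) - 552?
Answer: -331126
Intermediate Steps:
f(Q) = 1 (f(Q) = (2*Q)/((2*Q)) = (2*Q)*(1/(2*Q)) = 1)
v(z, k) = -552 + z - 592*k (v(z, k) = (1*z - 592*k) - 552 = (z - 592*k) - 552 = -552 + z - 592*k)
v(-232, 13²) - 230294 = (-552 - 232 - 592*13²) - 230294 = (-552 - 232 - 592*169) - 230294 = (-552 - 232 - 100048) - 230294 = -100832 - 230294 = -331126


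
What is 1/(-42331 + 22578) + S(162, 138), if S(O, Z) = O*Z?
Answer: 441598067/19753 ≈ 22356.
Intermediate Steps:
1/(-42331 + 22578) + S(162, 138) = 1/(-42331 + 22578) + 162*138 = 1/(-19753) + 22356 = -1/19753 + 22356 = 441598067/19753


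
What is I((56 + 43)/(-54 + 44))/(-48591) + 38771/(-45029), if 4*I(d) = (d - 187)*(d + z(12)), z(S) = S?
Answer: -250568920093/291733885200 ≈ -0.85890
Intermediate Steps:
I(d) = (-187 + d)*(12 + d)/4 (I(d) = ((d - 187)*(d + 12))/4 = ((-187 + d)*(12 + d))/4 = (-187 + d)*(12 + d)/4)
I((56 + 43)/(-54 + 44))/(-48591) + 38771/(-45029) = (-561 - 175*(56 + 43)/(4*(-54 + 44)) + ((56 + 43)/(-54 + 44))²/4)/(-48591) + 38771/(-45029) = (-561 - 17325/(4*(-10)) + (99/(-10))²/4)*(-1/48591) + 38771*(-1/45029) = (-561 - 17325*(-1)/(4*10) + (99*(-⅒))²/4)*(-1/48591) - 38771/45029 = (-561 - 175/4*(-99/10) + (-99/10)²/4)*(-1/48591) - 38771/45029 = (-561 + 3465/8 + (¼)*(9801/100))*(-1/48591) - 38771/45029 = (-561 + 3465/8 + 9801/400)*(-1/48591) - 38771/45029 = -41349/400*(-1/48591) - 38771/45029 = 13783/6478800 - 38771/45029 = -250568920093/291733885200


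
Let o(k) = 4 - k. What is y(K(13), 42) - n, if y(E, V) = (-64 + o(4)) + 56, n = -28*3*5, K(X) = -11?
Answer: 412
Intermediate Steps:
n = -420 (n = -84*5 = -420)
y(E, V) = -8 (y(E, V) = (-64 + (4 - 1*4)) + 56 = (-64 + (4 - 4)) + 56 = (-64 + 0) + 56 = -64 + 56 = -8)
y(K(13), 42) - n = -8 - 1*(-420) = -8 + 420 = 412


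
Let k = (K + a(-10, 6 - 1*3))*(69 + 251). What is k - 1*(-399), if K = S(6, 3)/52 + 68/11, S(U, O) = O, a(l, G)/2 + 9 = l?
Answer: -1396303/143 ≈ -9764.4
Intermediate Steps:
a(l, G) = -18 + 2*l
K = 3569/572 (K = 3/52 + 68/11 = 3569/572 ≈ 6.2395)
k = -1453360/143 (k = (3569/572 + (-18 + 2*(-10)))*(69 + 251) = (3569/572 + (-18 - 20))*320 = (3569/572 - 38)*320 = -18167/572*320 = -1453360/143 ≈ -10163.)
k - 1*(-399) = -1453360/143 - 1*(-399) = -1453360/143 + 399 = -1396303/143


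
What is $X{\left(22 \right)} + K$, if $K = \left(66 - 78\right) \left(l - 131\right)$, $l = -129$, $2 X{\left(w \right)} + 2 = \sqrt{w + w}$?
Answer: $3119 + \sqrt{11} \approx 3122.3$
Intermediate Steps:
$X{\left(w \right)} = -1 + \frac{\sqrt{2} \sqrt{w}}{2}$ ($X{\left(w \right)} = -1 + \frac{\sqrt{w + w}}{2} = -1 + \frac{\sqrt{2 w}}{2} = -1 + \frac{\sqrt{2} \sqrt{w}}{2}$)
$K = 3120$ ($K = \left(66 - 78\right) \left(-129 - 131\right) = \left(-12\right) \left(-260\right) = 3120$)
$X{\left(22 \right)} + K = \left(-1 + \frac{\sqrt{2} \sqrt{22}}{2}\right) + 3120 = \left(-1 + \sqrt{11}\right) + 3120 = 3119 + \sqrt{11}$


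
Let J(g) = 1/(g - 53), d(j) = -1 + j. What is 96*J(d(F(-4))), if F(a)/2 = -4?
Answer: -48/31 ≈ -1.5484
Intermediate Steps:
F(a) = -8 (F(a) = 2*(-4) = -8)
J(g) = 1/(-53 + g)
96*J(d(F(-4))) = 96/(-53 + (-1 - 8)) = 96/(-53 - 9) = 96/(-62) = 96*(-1/62) = -48/31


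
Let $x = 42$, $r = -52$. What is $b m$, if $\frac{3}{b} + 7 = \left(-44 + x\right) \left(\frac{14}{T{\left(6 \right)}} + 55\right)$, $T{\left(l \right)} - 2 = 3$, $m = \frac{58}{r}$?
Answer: $\frac{435}{15938} \approx 0.027293$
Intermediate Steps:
$m = - \frac{29}{26}$ ($m = \frac{58}{-52} = 58 \left(- \frac{1}{52}\right) = - \frac{29}{26} \approx -1.1154$)
$T{\left(l \right)} = 5$ ($T{\left(l \right)} = 2 + 3 = 5$)
$b = - \frac{15}{613}$ ($b = \frac{3}{-7 + \left(-44 + 42\right) \left(\frac{14}{5} + 55\right)} = \frac{3}{-7 - 2 \left(14 \cdot \frac{1}{5} + 55\right)} = \frac{3}{-7 - 2 \left(\frac{14}{5} + 55\right)} = \frac{3}{-7 - \frac{578}{5}} = \frac{3}{- \frac{613}{5}} = 3 \left(- \frac{5}{613}\right) = - \frac{15}{613} \approx -0.02447$)
$b m = \left(- \frac{15}{613}\right) \left(- \frac{29}{26}\right) = \frac{435}{15938}$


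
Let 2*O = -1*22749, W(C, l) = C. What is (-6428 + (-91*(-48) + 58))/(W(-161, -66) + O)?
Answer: 4004/23071 ≈ 0.17355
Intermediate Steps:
O = -22749/2 (O = (-1*22749)/2 = (½)*(-22749) = -22749/2 ≈ -11375.)
(-6428 + (-91*(-48) + 58))/(W(-161, -66) + O) = (-6428 + (-91*(-48) + 58))/(-161 - 22749/2) = (-6428 + (4368 + 58))/(-23071/2) = (-6428 + 4426)*(-2/23071) = -2002*(-2/23071) = 4004/23071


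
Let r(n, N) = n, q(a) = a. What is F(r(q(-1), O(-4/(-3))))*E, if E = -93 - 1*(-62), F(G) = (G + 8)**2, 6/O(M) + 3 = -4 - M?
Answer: -1519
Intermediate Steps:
O(M) = 6/(-7 - M) (O(M) = 6/(-3 + (-4 - M)) = 6/(-7 - M))
F(G) = (8 + G)**2
E = -31 (E = -93 + 62 = -31)
F(r(q(-1), O(-4/(-3))))*E = (8 - 1)**2*(-31) = 7**2*(-31) = 49*(-31) = -1519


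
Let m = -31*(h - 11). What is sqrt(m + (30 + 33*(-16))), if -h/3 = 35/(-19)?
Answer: I*sqrt(118522)/19 ≈ 18.119*I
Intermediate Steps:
h = 105/19 (h = -105/(-19) = -105*(-1)/19 = -3*(-35/19) = 105/19 ≈ 5.5263)
m = 3224/19 (m = -31*(105/19 - 11) = -31*(-104/19) = 3224/19 ≈ 169.68)
sqrt(m + (30 + 33*(-16))) = sqrt(3224/19 + (30 + 33*(-16))) = sqrt(3224/19 + (30 - 528)) = sqrt(3224/19 - 498) = sqrt(-6238/19) = I*sqrt(118522)/19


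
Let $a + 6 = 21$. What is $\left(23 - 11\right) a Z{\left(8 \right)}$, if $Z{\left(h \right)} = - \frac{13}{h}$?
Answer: $- \frac{585}{2} \approx -292.5$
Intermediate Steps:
$a = 15$ ($a = -6 + 21 = 15$)
$\left(23 - 11\right) a Z{\left(8 \right)} = \left(23 - 11\right) 15 \left(- \frac{13}{8}\right) = 12 \cdot 15 \left(\left(-13\right) \frac{1}{8}\right) = 180 \left(- \frac{13}{8}\right) = - \frac{585}{2}$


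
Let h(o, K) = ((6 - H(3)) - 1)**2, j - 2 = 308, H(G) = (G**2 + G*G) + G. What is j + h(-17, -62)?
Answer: 566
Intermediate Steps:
H(G) = G + 2*G**2 (H(G) = (G**2 + G**2) + G = 2*G**2 + G = G + 2*G**2)
j = 310 (j = 2 + 308 = 310)
h(o, K) = 256 (h(o, K) = ((6 - 3*(1 + 2*3)) - 1)**2 = ((6 - 3*(1 + 6)) - 1)**2 = ((6 - 3*7) - 1)**2 = ((6 - 1*21) - 1)**2 = ((6 - 21) - 1)**2 = (-15 - 1)**2 = (-16)**2 = 256)
j + h(-17, -62) = 310 + 256 = 566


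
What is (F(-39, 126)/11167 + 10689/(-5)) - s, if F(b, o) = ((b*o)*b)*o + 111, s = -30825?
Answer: 1722487347/55835 ≈ 30850.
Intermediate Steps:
F(b, o) = 111 + b²*o² (F(b, o) = (o*b²)*o + 111 = b²*o² + 111 = 111 + b²*o²)
(F(-39, 126)/11167 + 10689/(-5)) - s = ((111 + (-39)²*126²)/11167 + 10689/(-5)) - 1*(-30825) = ((111 + 1521*15876)*(1/11167) + 10689*(-⅕)) + 30825 = ((111 + 24147396)*(1/11167) - 10689/5) + 30825 = (24147507*(1/11167) - 10689/5) + 30825 = (24147507/11167 - 10689/5) + 30825 = 1373472/55835 + 30825 = 1722487347/55835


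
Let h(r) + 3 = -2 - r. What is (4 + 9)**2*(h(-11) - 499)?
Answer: -83317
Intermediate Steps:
h(r) = -5 - r (h(r) = -3 + (-2 - r) = -5 - r)
(4 + 9)**2*(h(-11) - 499) = (4 + 9)**2*((-5 - 1*(-11)) - 499) = 13**2*((-5 + 11) - 499) = 169*(6 - 499) = 169*(-493) = -83317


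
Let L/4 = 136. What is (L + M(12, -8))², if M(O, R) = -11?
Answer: 284089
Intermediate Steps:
L = 544 (L = 4*136 = 544)
(L + M(12, -8))² = (544 - 11)² = 533² = 284089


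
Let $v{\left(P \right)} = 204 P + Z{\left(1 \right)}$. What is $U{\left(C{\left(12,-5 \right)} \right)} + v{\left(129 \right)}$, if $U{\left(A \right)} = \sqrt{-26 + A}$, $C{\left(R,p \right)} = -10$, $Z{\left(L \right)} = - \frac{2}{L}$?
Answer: $26314 + 6 i \approx 26314.0 + 6.0 i$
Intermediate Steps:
$v{\left(P \right)} = -2 + 204 P$ ($v{\left(P \right)} = 204 P - \frac{2}{1} = 204 P - 2 = -2 + 204 P$)
$U{\left(C{\left(12,-5 \right)} \right)} + v{\left(129 \right)} = \sqrt{-26 - 10} + \left(-2 + 204 \cdot 129\right) = \sqrt{-36} + \left(-2 + 26316\right) = 6 i + 26314 = 26314 + 6 i$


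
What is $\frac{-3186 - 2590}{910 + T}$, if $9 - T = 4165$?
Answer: $\frac{2888}{1623} \approx 1.7794$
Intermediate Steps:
$T = -4156$ ($T = 9 - 4165 = -4156$)
$\frac{-3186 - 2590}{910 + T} = \frac{-3186 - 2590}{910 - 4156} = - \frac{5776}{-3246} = \left(-5776\right) \left(- \frac{1}{3246}\right) = \frac{2888}{1623}$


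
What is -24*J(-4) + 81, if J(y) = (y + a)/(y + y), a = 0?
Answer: 69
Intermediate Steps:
J(y) = 1/2 (J(y) = (y + 0)/(y + y) = y/((2*y)) = y*(1/(2*y)) = 1/2)
-24*J(-4) + 81 = -24*1/2 + 81 = -12 + 81 = 69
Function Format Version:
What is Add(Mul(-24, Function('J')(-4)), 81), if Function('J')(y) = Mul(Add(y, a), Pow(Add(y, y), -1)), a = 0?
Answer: 69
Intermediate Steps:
Function('J')(y) = Rational(1, 2) (Function('J')(y) = Mul(Add(y, 0), Pow(Add(y, y), -1)) = Mul(y, Pow(Mul(2, y), -1)) = Mul(y, Mul(Rational(1, 2), Pow(y, -1))) = Rational(1, 2))
Add(Mul(-24, Function('J')(-4)), 81) = Add(Mul(-24, Rational(1, 2)), 81) = Add(-12, 81) = 69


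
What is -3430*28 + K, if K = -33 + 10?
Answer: -96063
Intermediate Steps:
K = -23
-3430*28 + K = -3430*28 - 23 = -343*280 - 23 = -96040 - 23 = -96063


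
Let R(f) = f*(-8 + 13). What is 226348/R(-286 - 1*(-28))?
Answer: -113174/645 ≈ -175.46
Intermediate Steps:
R(f) = 5*f (R(f) = f*5 = 5*f)
226348/R(-286 - 1*(-28)) = 226348/((5*(-286 - 1*(-28)))) = 226348/((5*(-286 + 28))) = 226348/((5*(-258))) = 226348/(-1290) = 226348*(-1/1290) = -113174/645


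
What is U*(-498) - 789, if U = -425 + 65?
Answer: 178491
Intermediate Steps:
U = -360
U*(-498) - 789 = -360*(-498) - 789 = 179280 - 789 = 178491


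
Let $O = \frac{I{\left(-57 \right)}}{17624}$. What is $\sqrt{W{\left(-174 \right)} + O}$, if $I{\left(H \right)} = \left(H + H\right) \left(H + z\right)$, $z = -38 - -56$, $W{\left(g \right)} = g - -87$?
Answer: $\frac{i \sqrt{1684019463}}{4406} \approx 9.3138 i$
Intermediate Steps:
$W{\left(g \right)} = 87 + g$ ($W{\left(g \right)} = g + 87 = 87 + g$)
$z = 18$ ($z = -38 + 56 = 18$)
$I{\left(H \right)} = 2 H \left(18 + H\right)$ ($I{\left(H \right)} = \left(H + H\right) \left(H + 18\right) = 2 H \left(18 + H\right)$)
$O = \frac{2223}{8812}$ ($O = \frac{2 \left(-57\right) \left(18 - 57\right)}{17624} = 2 \left(-57\right) \left(-39\right) \frac{1}{17624} = 4446 \cdot \frac{1}{17624} = \frac{2223}{8812} \approx 0.25227$)
$\sqrt{W{\left(-174 \right)} + O} = \sqrt{\left(87 - 174\right) + \frac{2223}{8812}} = \sqrt{-87 + \frac{2223}{8812}} = \sqrt{- \frac{764421}{8812}} = \frac{i \sqrt{1684019463}}{4406}$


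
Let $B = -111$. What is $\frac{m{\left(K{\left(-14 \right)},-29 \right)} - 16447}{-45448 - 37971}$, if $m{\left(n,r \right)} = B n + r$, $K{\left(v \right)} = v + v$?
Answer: $\frac{13368}{83419} \approx 0.16025$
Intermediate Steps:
$K{\left(v \right)} = 2 v$
$m{\left(n,r \right)} = r - 111 n$ ($m{\left(n,r \right)} = - 111 n + r = r - 111 n$)
$\frac{m{\left(K{\left(-14 \right)},-29 \right)} - 16447}{-45448 - 37971} = \frac{\left(-29 - 111 \cdot 2 \left(-14\right)\right) - 16447}{-45448 - 37971} = \frac{\left(-29 - -3108\right) - 16447}{-83419} = \left(\left(-29 + 3108\right) - 16447\right) \left(- \frac{1}{83419}\right) = \left(3079 - 16447\right) \left(- \frac{1}{83419}\right) = \left(-13368\right) \left(- \frac{1}{83419}\right) = \frac{13368}{83419}$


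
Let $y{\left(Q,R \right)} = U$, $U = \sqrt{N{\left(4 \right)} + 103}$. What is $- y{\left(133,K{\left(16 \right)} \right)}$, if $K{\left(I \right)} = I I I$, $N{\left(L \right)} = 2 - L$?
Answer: $- \sqrt{101} \approx -10.05$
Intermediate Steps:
$K{\left(I \right)} = I^{3}$ ($K{\left(I \right)} = I^{2} I = I^{3}$)
$U = \sqrt{101}$ ($U = \sqrt{\left(2 - 4\right) + 103} = \sqrt{-2 + 103} = \sqrt{101} \approx 10.05$)
$y{\left(Q,R \right)} = \sqrt{101}$
$- y{\left(133,K{\left(16 \right)} \right)} = - \sqrt{101}$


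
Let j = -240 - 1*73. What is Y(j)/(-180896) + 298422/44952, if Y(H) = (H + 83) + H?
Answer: 2250323127/338818208 ≈ 6.6417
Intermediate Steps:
j = -313 (j = -240 - 73 = -313)
Y(H) = 83 + 2*H (Y(H) = (83 + H) + H = 83 + 2*H)
Y(j)/(-180896) + 298422/44952 = (83 + 2*(-313))/(-180896) + 298422/44952 = (83 - 626)*(-1/180896) + 298422*(1/44952) = -543*(-1/180896) + 49737/7492 = 543/180896 + 49737/7492 = 2250323127/338818208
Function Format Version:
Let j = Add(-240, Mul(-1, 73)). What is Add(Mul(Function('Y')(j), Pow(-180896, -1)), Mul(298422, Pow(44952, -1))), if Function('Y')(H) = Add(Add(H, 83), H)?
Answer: Rational(2250323127, 338818208) ≈ 6.6417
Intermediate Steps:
j = -313 (j = Add(-240, -73) = -313)
Function('Y')(H) = Add(83, Mul(2, H)) (Function('Y')(H) = Add(Add(83, H), H) = Add(83, Mul(2, H)))
Add(Mul(Function('Y')(j), Pow(-180896, -1)), Mul(298422, Pow(44952, -1))) = Add(Mul(Add(83, Mul(2, -313)), Pow(-180896, -1)), Mul(298422, Pow(44952, -1))) = Add(Mul(Add(83, -626), Rational(-1, 180896)), Mul(298422, Rational(1, 44952))) = Add(Mul(-543, Rational(-1, 180896)), Rational(49737, 7492)) = Add(Rational(543, 180896), Rational(49737, 7492)) = Rational(2250323127, 338818208)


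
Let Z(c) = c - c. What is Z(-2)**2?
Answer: 0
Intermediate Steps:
Z(c) = 0
Z(-2)**2 = 0**2 = 0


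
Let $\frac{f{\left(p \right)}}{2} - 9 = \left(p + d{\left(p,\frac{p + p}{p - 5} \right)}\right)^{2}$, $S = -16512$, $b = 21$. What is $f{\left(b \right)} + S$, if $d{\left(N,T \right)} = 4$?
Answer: $-15244$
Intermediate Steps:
$f{\left(p \right)} = 18 + 2 \left(4 + p\right)^{2}$ ($f{\left(p \right)} = 18 + 2 \left(p + 4\right)^{2} = 18 + 2 \left(4 + p\right)^{2}$)
$f{\left(b \right)} + S = \left(18 + 2 \left(4 + 21\right)^{2}\right) - 16512 = \left(18 + 2 \cdot 25^{2}\right) - 16512 = \left(18 + 2 \cdot 625\right) - 16512 = \left(18 + 1250\right) - 16512 = 1268 - 16512 = -15244$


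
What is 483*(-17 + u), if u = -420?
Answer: -211071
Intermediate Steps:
483*(-17 + u) = 483*(-17 - 420) = 483*(-437) = -211071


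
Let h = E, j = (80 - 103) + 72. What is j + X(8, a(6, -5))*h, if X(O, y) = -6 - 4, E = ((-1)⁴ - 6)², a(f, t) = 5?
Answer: -201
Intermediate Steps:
j = 49 (j = -23 + 72 = 49)
E = 25 (E = (1 - 6)² = (-5)² = 25)
X(O, y) = -10
h = 25
j + X(8, a(6, -5))*h = 49 - 10*25 = 49 - 250 = -201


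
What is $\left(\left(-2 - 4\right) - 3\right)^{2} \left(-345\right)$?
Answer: $-27945$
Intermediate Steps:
$\left(\left(-2 - 4\right) - 3\right)^{2} \left(-345\right) = \left(-6 - 3\right)^{2} \left(-345\right) = \left(-9\right)^{2} \left(-345\right) = 81 \left(-345\right) = -27945$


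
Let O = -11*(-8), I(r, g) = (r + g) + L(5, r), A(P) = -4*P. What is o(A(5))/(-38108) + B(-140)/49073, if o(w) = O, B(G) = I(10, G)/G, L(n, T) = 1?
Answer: -21416551/9350369420 ≈ -0.0022905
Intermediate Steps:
I(r, g) = 1 + g + r (I(r, g) = (r + g) + 1 = (g + r) + 1 = 1 + g + r)
O = 88
B(G) = (11 + G)/G (B(G) = (1 + G + 10)/G = (11 + G)/G)
o(w) = 88
o(A(5))/(-38108) + B(-140)/49073 = 88/(-38108) + ((11 - 140)/(-140))/49073 = 88*(-1/38108) - 1/140*(-129)*(1/49073) = -22/9527 + (129/140)*(1/49073) = -22/9527 + 129/6870220 = -21416551/9350369420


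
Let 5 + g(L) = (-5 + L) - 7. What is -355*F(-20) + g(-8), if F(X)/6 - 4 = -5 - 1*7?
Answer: 17015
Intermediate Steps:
F(X) = -48 (F(X) = 24 + 6*(-5 - 1*7) = 24 + 6*(-5 - 7) = 24 + 6*(-12) = 24 - 72 = -48)
g(L) = -17 + L (g(L) = -5 + ((-5 + L) - 7) = -5 + (-12 + L) = -17 + L)
-355*F(-20) + g(-8) = -355*(-48) + (-17 - 8) = 17040 - 25 = 17015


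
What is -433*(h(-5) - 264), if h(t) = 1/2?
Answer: 228191/2 ≈ 1.1410e+5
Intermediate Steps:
h(t) = ½
-433*(h(-5) - 264) = -433*(½ - 264) = -433*(-527/2) = 228191/2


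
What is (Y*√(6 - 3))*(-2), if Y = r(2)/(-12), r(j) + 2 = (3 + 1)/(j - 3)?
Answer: -√3 ≈ -1.7320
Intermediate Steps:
r(j) = -2 + 4/(-3 + j) (r(j) = -2 + (3 + 1)/(j - 3) = -2 + 4/(-3 + j))
Y = ½ (Y = (2*(5 - 1*2)/(-3 + 2))/(-12) = (2*(5 - 2)/(-1))*(-1/12) = (2*(-1)*3)*(-1/12) = -6*(-1/12) = ½ ≈ 0.50000)
(Y*√(6 - 3))*(-2) = (√(6 - 3)/2)*(-2) = (√3/2)*(-2) = -√3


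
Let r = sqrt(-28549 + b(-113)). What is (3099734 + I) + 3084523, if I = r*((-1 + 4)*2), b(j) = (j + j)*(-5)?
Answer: 6184257 + 6*I*sqrt(27419) ≈ 6.1843e+6 + 993.52*I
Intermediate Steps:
b(j) = -10*j (b(j) = (2*j)*(-5) = -10*j)
r = I*sqrt(27419) (r = sqrt(-28549 - 10*(-113)) = sqrt(-28549 + 1130) = sqrt(-27419) = I*sqrt(27419) ≈ 165.59*I)
I = 6*I*sqrt(27419) (I = (I*sqrt(27419))*((-1 + 4)*2) = (I*sqrt(27419))*(3*2) = (I*sqrt(27419))*6 = 6*I*sqrt(27419) ≈ 993.52*I)
(3099734 + I) + 3084523 = (3099734 + 6*I*sqrt(27419)) + 3084523 = 6184257 + 6*I*sqrt(27419)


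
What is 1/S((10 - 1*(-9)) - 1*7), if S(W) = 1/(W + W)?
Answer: 24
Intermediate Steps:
S(W) = 1/(2*W)
1/S((10 - 1*(-9)) - 1*7) = 1/(1/(2*((10 - 1*(-9)) - 1*7))) = 1/(1/(2*((10 + 9) - 7))) = 1/(1/(2*(19 - 7))) = 1/((½)/12) = 1/((½)*(1/12)) = 1/(1/24) = 24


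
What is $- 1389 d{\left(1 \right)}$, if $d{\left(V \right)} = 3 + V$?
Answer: $-5556$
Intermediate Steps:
$- 1389 d{\left(1 \right)} = - 1389 \left(3 + 1\right) = \left(-1389\right) 4 = -5556$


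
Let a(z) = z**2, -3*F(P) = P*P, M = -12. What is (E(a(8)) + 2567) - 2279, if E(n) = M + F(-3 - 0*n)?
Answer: 273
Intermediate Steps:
F(P) = -P**2/3 (F(P) = -P*P/3 = -P**2/3)
E(n) = -15 (E(n) = -12 - (-3 - 0*n)**2/3 = -12 - (-3 - 1*0)**2/3 = -12 - (-3 + 0)**2/3 = -12 - 1/3*(-3)**2 = -12 - 1/3*9 = -12 - 3 = -15)
(E(a(8)) + 2567) - 2279 = (-15 + 2567) - 2279 = 2552 - 2279 = 273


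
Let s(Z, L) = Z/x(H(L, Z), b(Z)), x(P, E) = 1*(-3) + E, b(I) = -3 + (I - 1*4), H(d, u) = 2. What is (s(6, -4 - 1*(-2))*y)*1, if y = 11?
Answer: -33/2 ≈ -16.500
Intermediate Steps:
b(I) = -7 + I (b(I) = -3 + (I - 4) = -3 + (-4 + I) = -7 + I)
x(P, E) = -3 + E
s(Z, L) = Z/(-10 + Z) (s(Z, L) = Z/(-3 + (-7 + Z)) = Z/(-10 + Z))
(s(6, -4 - 1*(-2))*y)*1 = ((6/(-10 + 6))*11)*1 = ((6/(-4))*11)*1 = ((6*(-1/4))*11)*1 = -3/2*11*1 = -33/2*1 = -33/2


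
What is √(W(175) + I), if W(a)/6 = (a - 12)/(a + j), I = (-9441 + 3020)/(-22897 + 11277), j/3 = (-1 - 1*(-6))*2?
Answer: √302066120965/238210 ≈ 2.3072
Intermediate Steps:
j = 30 (j = 3*((-1 - 1*(-6))*2) = 3*((-1 + 6)*2) = 3*(5*2) = 3*10 = 30)
I = 6421/11620 (I = -6421/(-11620) = -6421*(-1/11620) = 6421/11620 ≈ 0.55258)
W(a) = 6*(-12 + a)/(30 + a) (W(a) = 6*((a - 12)/(a + 30)) = 6*((-12 + a)/(30 + a)) = 6*(-12 + a)/(30 + a))
√(W(175) + I) = √(6*(-12 + 175)/(30 + 175) + 6421/11620) = √(6*163/205 + 6421/11620) = √(6*(1/205)*163 + 6421/11620) = √(978/205 + 6421/11620) = √(2536133/476420) = √302066120965/238210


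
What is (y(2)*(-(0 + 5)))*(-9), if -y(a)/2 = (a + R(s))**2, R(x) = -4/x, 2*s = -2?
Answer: -3240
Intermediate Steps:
s = -1 (s = (1/2)*(-2) = -1)
y(a) = -2*(4 + a)**2 (y(a) = -2*(a - 4/(-1))**2 = -2*(a - 4*(-1))**2 = -2*(a + 4)**2 = -2*(4 + a)**2)
(y(2)*(-(0 + 5)))*(-9) = ((-2*(4 + 2)**2)*(-(0 + 5)))*(-9) = ((-2*6**2)*(-1*5))*(-9) = (-2*36*(-5))*(-9) = -72*(-5)*(-9) = 360*(-9) = -3240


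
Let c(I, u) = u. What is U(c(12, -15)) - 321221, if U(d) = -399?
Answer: -321620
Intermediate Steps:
U(c(12, -15)) - 321221 = -399 - 321221 = -321620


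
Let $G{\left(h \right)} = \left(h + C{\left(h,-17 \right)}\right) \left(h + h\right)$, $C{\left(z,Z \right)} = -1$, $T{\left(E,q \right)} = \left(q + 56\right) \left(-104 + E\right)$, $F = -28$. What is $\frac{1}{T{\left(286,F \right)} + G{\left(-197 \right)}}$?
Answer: $\frac{1}{83108} \approx 1.2033 \cdot 10^{-5}$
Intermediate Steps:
$T{\left(E,q \right)} = \left(-104 + E\right) \left(56 + q\right)$ ($T{\left(E,q \right)} = \left(56 + q\right) \left(-104 + E\right) = \left(-104 + E\right) \left(56 + q\right)$)
$G{\left(h \right)} = 2 h \left(-1 + h\right)$ ($G{\left(h \right)} = \left(h - 1\right) \left(h + h\right) = \left(-1 + h\right) 2 h = 2 h \left(-1 + h\right)$)
$\frac{1}{T{\left(286,F \right)} + G{\left(-197 \right)}} = \frac{1}{\left(-5824 - -2912 + 56 \cdot 286 + 286 \left(-28\right)\right) + 2 \left(-197\right) \left(-1 - 197\right)} = \frac{1}{\left(-5824 + 2912 + 16016 - 8008\right) + 2 \left(-197\right) \left(-198\right)} = \frac{1}{5096 + 78012} = \frac{1}{83108}$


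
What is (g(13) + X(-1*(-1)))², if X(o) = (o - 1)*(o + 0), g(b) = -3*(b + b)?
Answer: 6084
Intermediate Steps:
g(b) = -6*b
X(o) = o*(-1 + o) (X(o) = (-1 + o)*o = o*(-1 + o))
(g(13) + X(-1*(-1)))² = (-6*13 + (-1*(-1))*(-1 - 1*(-1)))² = (-78 + 1*(-1 + 1))² = (-78 + 1*0)² = (-78 + 0)² = (-78)² = 6084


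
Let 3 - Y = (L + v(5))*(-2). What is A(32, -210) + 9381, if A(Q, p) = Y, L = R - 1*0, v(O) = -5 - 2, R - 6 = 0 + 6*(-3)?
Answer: 9346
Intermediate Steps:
R = -12 (R = 6 + (0 + 6*(-3)) = 6 + (0 - 18) = 6 - 18 = -12)
v(O) = -7
L = -12 (L = -12 - 1*0 = -12 + 0 = -12)
Y = -35 (Y = 3 - (-12 - 7)*(-2) = 3 - (-19)*(-2) = 3 - 1*38 = 3 - 38 = -35)
A(Q, p) = -35
A(32, -210) + 9381 = -35 + 9381 = 9346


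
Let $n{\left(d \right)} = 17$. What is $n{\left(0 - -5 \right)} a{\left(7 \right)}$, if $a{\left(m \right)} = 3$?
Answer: $51$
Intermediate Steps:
$n{\left(0 - -5 \right)} a{\left(7 \right)} = 17 \cdot 3 = 51$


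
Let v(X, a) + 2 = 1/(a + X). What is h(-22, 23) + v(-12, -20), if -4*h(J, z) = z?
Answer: -249/32 ≈ -7.7813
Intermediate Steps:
v(X, a) = -2 + 1/(X + a) (v(X, a) = -2 + 1/(a + X) = -2 + 1/(X + a))
h(J, z) = -z/4
h(-22, 23) + v(-12, -20) = -1/4*23 + (1 - 2*(-12) - 2*(-20))/(-12 - 20) = -23/4 + (1 + 24 + 40)/(-32) = -23/4 - 1/32*65 = -23/4 - 65/32 = -249/32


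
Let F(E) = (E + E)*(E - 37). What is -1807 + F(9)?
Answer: -2311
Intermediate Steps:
F(E) = 2*E*(-37 + E) (F(E) = (2*E)*(-37 + E) = 2*E*(-37 + E))
-1807 + F(9) = -1807 + 2*9*(-37 + 9) = -1807 + 2*9*(-28) = -1807 - 504 = -2311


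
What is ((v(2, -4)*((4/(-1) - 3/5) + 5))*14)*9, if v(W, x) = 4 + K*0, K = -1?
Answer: 1008/5 ≈ 201.60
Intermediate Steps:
v(W, x) = 4 (v(W, x) = 4 - 1*0 = 4 + 0 = 4)
((v(2, -4)*((4/(-1) - 3/5) + 5))*14)*9 = ((4*((4/(-1) - 3/5) + 5))*14)*9 = ((4*((4*(-1) - 3*⅕) + 5))*14)*9 = ((4*((-4 - ⅗) + 5))*14)*9 = ((4*(-23/5 + 5))*14)*9 = ((4*(⅖))*14)*9 = ((8/5)*14)*9 = (112/5)*9 = 1008/5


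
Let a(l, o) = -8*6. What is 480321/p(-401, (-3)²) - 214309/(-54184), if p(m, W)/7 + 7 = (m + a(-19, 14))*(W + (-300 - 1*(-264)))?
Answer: 850032461/88374104 ≈ 9.6186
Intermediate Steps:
a(l, o) = -48
p(m, W) = -49 + 7*(-48 + m)*(-36 + W) (p(m, W) = -49 + 7*((m - 48)*(W + (-300 - 1*(-264)))) = -49 + 7*((-48 + m)*(W + (-300 + 264))) = -49 + 7*((-48 + m)*(W - 36)) = -49 + 7*((-48 + m)*(-36 + W)) = -49 + 7*(-48 + m)*(-36 + W))
480321/p(-401, (-3)²) - 214309/(-54184) = 480321/(12047 - 336*(-3)² - 252*(-401) + 7*(-3)²*(-401)) - 214309/(-54184) = 480321/(12047 - 336*9 + 101052 + 7*9*(-401)) - 214309*(-1/54184) = 480321/(12047 - 3024 + 101052 - 25263) + 214309/54184 = 480321/84812 + 214309/54184 = 850032461/88374104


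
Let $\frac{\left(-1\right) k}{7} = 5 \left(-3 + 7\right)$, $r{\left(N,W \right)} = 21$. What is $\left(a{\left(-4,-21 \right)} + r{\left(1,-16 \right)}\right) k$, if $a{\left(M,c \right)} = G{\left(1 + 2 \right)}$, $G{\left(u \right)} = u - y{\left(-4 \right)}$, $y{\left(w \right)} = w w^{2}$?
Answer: $-12320$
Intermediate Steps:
$y{\left(w \right)} = w^{3}$
$k = -140$ ($k = - 7 \cdot 5 \left(-3 + 7\right) = - 7 \cdot 5 \cdot 4 = \left(-7\right) 20 = -140$)
$G{\left(u \right)} = 64 + u$ ($G{\left(u \right)} = u - \left(-4\right)^{3} = u - -64 = u + 64 = 64 + u$)
$a{\left(M,c \right)} = 67$ ($a{\left(M,c \right)} = 64 + \left(1 + 2\right) = 64 + 3 = 67$)
$\left(a{\left(-4,-21 \right)} + r{\left(1,-16 \right)}\right) k = \left(67 + 21\right) \left(-140\right) = 88 \left(-140\right) = -12320$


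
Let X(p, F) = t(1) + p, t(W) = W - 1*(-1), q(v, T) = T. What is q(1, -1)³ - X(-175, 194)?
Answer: 172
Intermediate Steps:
t(W) = 1 + W (t(W) = W + 1 = 1 + W)
X(p, F) = 2 + p (X(p, F) = (1 + 1) + p = 2 + p)
q(1, -1)³ - X(-175, 194) = (-1)³ - (2 - 175) = -1 - 1*(-173) = -1 + 173 = 172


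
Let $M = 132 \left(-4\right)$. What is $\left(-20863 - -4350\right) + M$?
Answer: $-17041$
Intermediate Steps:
$M = -528$
$\left(-20863 - -4350\right) + M = \left(-20863 - -4350\right) - 528 = \left(-20863 + 4350\right) - 528 = -16513 - 528 = -17041$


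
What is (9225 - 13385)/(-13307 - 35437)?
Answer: 520/6093 ≈ 0.085344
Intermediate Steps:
(9225 - 13385)/(-13307 - 35437) = -4160/(-48744) = -4160*(-1/48744) = 520/6093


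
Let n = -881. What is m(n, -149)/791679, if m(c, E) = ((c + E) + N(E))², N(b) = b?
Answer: 463347/263893 ≈ 1.7558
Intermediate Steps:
m(c, E) = (c + 2*E)² (m(c, E) = ((c + E) + E)² = ((E + c) + E)² = (c + 2*E)²)
m(n, -149)/791679 = (-881 + 2*(-149))²/791679 = (-881 - 298)²*(1/791679) = (-1179)²*(1/791679) = 1390041*(1/791679) = 463347/263893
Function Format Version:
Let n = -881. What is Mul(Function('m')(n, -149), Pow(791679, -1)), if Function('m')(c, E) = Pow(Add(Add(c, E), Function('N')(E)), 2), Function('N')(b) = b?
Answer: Rational(463347, 263893) ≈ 1.7558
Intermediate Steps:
Function('m')(c, E) = Pow(Add(c, Mul(2, E)), 2) (Function('m')(c, E) = Pow(Add(Add(c, E), E), 2) = Pow(Add(Add(E, c), E), 2) = Pow(Add(c, Mul(2, E)), 2))
Mul(Function('m')(n, -149), Pow(791679, -1)) = Mul(Pow(Add(-881, Mul(2, -149)), 2), Pow(791679, -1)) = Mul(Pow(Add(-881, -298), 2), Rational(1, 791679)) = Mul(Pow(-1179, 2), Rational(1, 791679)) = Mul(1390041, Rational(1, 791679)) = Rational(463347, 263893)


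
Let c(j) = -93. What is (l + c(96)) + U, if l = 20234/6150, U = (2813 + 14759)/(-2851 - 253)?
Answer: -227574283/2386200 ≈ -95.371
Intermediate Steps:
U = -4393/776 (U = 17572/(-3104) = 17572*(-1/3104) = -4393/776 ≈ -5.6611)
l = 10117/3075 (l = 20234*(1/6150) = 10117/3075 ≈ 3.2901)
(l + c(96)) + U = (10117/3075 - 93) - 4393/776 = -275858/3075 - 4393/776 = -227574283/2386200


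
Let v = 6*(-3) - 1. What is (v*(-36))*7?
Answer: 4788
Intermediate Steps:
v = -19 (v = -18 - 1 = -19)
(v*(-36))*7 = -19*(-36)*7 = 684*7 = 4788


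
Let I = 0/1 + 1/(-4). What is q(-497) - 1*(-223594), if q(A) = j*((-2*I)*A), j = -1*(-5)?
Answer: 444703/2 ≈ 2.2235e+5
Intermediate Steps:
I = -1/4 (I = 0*1 + 1*(-1/4) = 0 - 1/4 = -1/4 ≈ -0.25000)
j = 5
q(A) = 5*A/2 (q(A) = 5*((-2*(-1/4))*A) = 5*(A/2) = 5*A/2)
q(-497) - 1*(-223594) = (5/2)*(-497) - 1*(-223594) = -2485/2 + 223594 = 444703/2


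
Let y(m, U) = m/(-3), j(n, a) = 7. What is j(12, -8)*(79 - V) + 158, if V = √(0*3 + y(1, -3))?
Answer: 711 - 7*I*√3/3 ≈ 711.0 - 4.0415*I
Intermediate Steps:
y(m, U) = -m/3 (y(m, U) = m*(-⅓) = -m/3)
V = I*√3/3 (V = √(0*3 - ⅓*1) = √(0 - ⅓) = √(-⅓) = I*√3/3 ≈ 0.57735*I)
j(12, -8)*(79 - V) + 158 = 7*(79 - I*√3/3) + 158 = (553 - 7*I*√3/3) + 158 = 711 - 7*I*√3/3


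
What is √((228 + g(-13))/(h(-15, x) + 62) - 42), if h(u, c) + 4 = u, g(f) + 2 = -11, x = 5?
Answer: I*√37 ≈ 6.0828*I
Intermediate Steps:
g(f) = -13 (g(f) = -2 - 11 = -13)
h(u, c) = -4 + u
√((228 + g(-13))/(h(-15, x) + 62) - 42) = √((228 - 13)/((-4 - 15) + 62) - 42) = √(215/(-19 + 62) - 42) = √(215/43 - 42) = √(215*(1/43) - 42) = √(5 - 42) = √(-37) = I*√37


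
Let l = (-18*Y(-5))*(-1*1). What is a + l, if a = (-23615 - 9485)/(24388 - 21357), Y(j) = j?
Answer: -305890/3031 ≈ -100.92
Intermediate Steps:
a = -33100/3031 ≈ -10.920
l = -90 (l = (-18*(-5))*(-1*1) = 90*(-1) = -90)
a + l = -33100/3031 - 90 = -305890/3031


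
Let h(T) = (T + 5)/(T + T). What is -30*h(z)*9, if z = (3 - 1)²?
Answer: -1215/4 ≈ -303.75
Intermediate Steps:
z = 4 (z = 2² = 4)
h(T) = (5 + T)/(2*T) (h(T) = (5 + T)/((2*T)) = (5 + T)*(1/(2*T)) = (5 + T)/(2*T))
-30*h(z)*9 = -15*(5 + 4)/4*9 = -15*9/4*9 = -30*9/8*9 = -135/4*9 = -1215/4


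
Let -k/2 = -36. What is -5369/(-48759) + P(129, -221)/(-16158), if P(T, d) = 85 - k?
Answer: 9568715/87538658 ≈ 0.10931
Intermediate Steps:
k = 72 (k = -2*(-36) = 72)
P(T, d) = 13 (P(T, d) = 85 - 1*72 = 85 - 72 = 13)
-5369/(-48759) + P(129, -221)/(-16158) = -5369/(-48759) + 13/(-16158) = -5369*(-1/48759) + 13*(-1/16158) = 5369/48759 - 13/16158 = 9568715/87538658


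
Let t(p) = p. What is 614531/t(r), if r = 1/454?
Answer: 278997074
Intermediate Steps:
r = 1/454 ≈ 0.0022026
614531/t(r) = 614531/(1/454) = 614531*454 = 278997074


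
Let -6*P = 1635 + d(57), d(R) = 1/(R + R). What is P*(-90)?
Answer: 931955/38 ≈ 24525.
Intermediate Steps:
d(R) = 1/(2*R)
P = -186391/684 (P = -(1635 + (½)/57)/6 = -(1635 + (½)*(1/57))/6 = -(1635 + 1/114)/6 = -⅙*186391/114 = -186391/684 ≈ -272.50)
P*(-90) = -186391/684*(-90) = 931955/38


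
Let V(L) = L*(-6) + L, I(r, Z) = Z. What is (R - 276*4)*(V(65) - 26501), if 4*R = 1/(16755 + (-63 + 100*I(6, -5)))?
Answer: 959081421723/32384 ≈ 2.9616e+7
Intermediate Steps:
V(L) = -5*L (V(L) = -6*L + L = -5*L)
R = 1/64768 (R = 1/(4*(16755 + (-63 + 100*(-5)))) = 1/(4*(16755 + (-63 - 500))) = 1/(4*(16755 - 563)) = (1/4)/16192 = (1/4)*(1/16192) = 1/64768 ≈ 1.5440e-5)
(R - 276*4)*(V(65) - 26501) = (1/64768 - 276*4)*(-5*65 - 26501) = (1/64768 - 1104)*(-325 - 26501) = -71503871/64768*(-26826) = 959081421723/32384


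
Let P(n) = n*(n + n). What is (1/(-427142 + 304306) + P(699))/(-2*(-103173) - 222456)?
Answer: -120035584871/1978887960 ≈ -60.658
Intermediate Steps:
P(n) = 2*n² (P(n) = n*(2*n) = 2*n²)
(1/(-427142 + 304306) + P(699))/(-2*(-103173) - 222456) = (1/(-427142 + 304306) + 2*699²)/(-2*(-103173) - 222456) = (1/(-122836) + 2*488601)/(206346 - 222456) = (-1/122836 + 977202)/(-16110) = (120035584871/122836)*(-1/16110) = -120035584871/1978887960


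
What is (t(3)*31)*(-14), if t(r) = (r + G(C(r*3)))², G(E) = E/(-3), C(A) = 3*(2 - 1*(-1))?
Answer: 0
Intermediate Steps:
C(A) = 9 (C(A) = 3*(2 + 1) = 3*3 = 9)
G(E) = -E/3 (G(E) = E*(-⅓) = -E/3)
t(r) = (-3 + r)² (t(r) = (r - ⅓*9)² = (r - 3)² = (-3 + r)²)
(t(3)*31)*(-14) = ((-3 + 3)²*31)*(-14) = (0²*31)*(-14) = (0*31)*(-14) = 0*(-14) = 0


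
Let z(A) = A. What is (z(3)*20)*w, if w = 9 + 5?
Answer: 840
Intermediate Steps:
w = 14
(z(3)*20)*w = (3*20)*14 = 60*14 = 840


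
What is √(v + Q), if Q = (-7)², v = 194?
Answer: 9*√3 ≈ 15.588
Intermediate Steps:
Q = 49
√(v + Q) = √(194 + 49) = √243 = 9*√3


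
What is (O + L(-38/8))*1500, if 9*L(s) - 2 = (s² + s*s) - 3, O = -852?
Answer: -7623875/6 ≈ -1.2706e+6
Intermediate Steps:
L(s) = -⅑ + 2*s²/9 (L(s) = 2/9 + ((s² + s*s) - 3)/9 = 2/9 + ((s² + s²) - 3)/9 = 2/9 + (2*s² - 3)/9 = 2/9 + (-3 + 2*s²)/9 = 2/9 + (-⅓ + 2*s²/9) = -⅑ + 2*s²/9)
(O + L(-38/8))*1500 = (-852 + (-⅑ + 2*(-38/8)²/9))*1500 = (-852 + (-⅑ + 2*(-38*⅛)²/9))*1500 = (-852 + (-⅑ + 2*(-19/4)²/9))*1500 = (-852 + (-⅑ + (2/9)*(361/16)))*1500 = (-852 + (-⅑ + 361/72))*1500 = (-852 + 353/72)*1500 = -60991/72*1500 = -7623875/6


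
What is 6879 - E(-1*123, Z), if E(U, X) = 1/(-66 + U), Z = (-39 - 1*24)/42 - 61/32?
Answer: 1300132/189 ≈ 6879.0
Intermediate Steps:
Z = -109/32 (Z = (-39 - 24)*(1/42) - 61*1/32 = -63*1/42 - 61/32 = -3/2 - 61/32 = -109/32 ≈ -3.4063)
6879 - E(-1*123, Z) = 6879 - 1/(-66 - 1*123) = 6879 - 1/(-66 - 123) = 6879 - 1/(-189) = 6879 - 1*(-1/189) = 6879 + 1/189 = 1300132/189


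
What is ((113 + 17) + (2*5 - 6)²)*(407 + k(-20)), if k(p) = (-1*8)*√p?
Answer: 59422 - 2336*I*√5 ≈ 59422.0 - 5223.5*I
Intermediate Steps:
k(p) = -8*√p
((113 + 17) + (2*5 - 6)²)*(407 + k(-20)) = ((113 + 17) + (2*5 - 6)²)*(407 - 16*I*√5) = (130 + (10 - 6)²)*(407 - 16*I*√5) = (130 + 4²)*(407 - 16*I*√5) = (130 + 16)*(407 - 16*I*√5) = 146*(407 - 16*I*√5) = 59422 - 2336*I*√5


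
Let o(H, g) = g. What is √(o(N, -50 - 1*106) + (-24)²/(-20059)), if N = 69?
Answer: 2*I*√15695064255/20059 ≈ 12.491*I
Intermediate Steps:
√(o(N, -50 - 1*106) + (-24)²/(-20059)) = √((-50 - 1*106) + (-24)²/(-20059)) = √((-50 - 106) + 576*(-1/20059)) = √(-156 - 576/20059) = √(-3129780/20059) = 2*I*√15695064255/20059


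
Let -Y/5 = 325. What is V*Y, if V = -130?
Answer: 211250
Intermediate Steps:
Y = -1625 (Y = -5*325 = -1625)
V*Y = -130*(-1625) = 211250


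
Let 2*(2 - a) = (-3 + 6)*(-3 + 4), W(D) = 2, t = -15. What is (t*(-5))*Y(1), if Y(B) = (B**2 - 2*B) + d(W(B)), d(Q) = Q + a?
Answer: 225/2 ≈ 112.50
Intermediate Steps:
a = 1/2 (a = 2 - (-3 + 6)*(-3 + 4)/2 = 2 - 3/2 = 1/2 ≈ 0.50000)
d(Q) = 1/2 + Q (d(Q) = Q + 1/2 = 1/2 + Q)
Y(B) = 5/2 + B**2 - 2*B (Y(B) = (B**2 - 2*B) + (1/2 + 2) = (B**2 - 2*B) + 5/2 = 5/2 + B**2 - 2*B)
(t*(-5))*Y(1) = (-15*(-5))*(5/2 + 1**2 - 2*1) = 75*(5/2 + 1 - 2) = 75*(3/2) = 225/2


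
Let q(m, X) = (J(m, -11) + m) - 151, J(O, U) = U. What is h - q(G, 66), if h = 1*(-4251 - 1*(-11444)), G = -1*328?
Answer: 7683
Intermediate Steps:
G = -328
q(m, X) = -162 + m (q(m, X) = (-11 + m) - 151 = -162 + m)
h = 7193 (h = 1*(-4251 + 11444) = 1*7193 = 7193)
h - q(G, 66) = 7193 - (-162 - 328) = 7193 - 1*(-490) = 7193 + 490 = 7683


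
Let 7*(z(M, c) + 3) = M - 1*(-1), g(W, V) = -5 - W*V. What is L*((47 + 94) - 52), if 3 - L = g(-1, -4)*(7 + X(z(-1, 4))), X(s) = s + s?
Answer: 1068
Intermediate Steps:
g(W, V) = -5 - V*W
z(M, c) = -20/7 + M/7 (z(M, c) = -3 + (M - 1*(-1))/7 = -3 + (M + 1)/7 = -3 + (1 + M)/7 = -3 + (⅐ + M/7) = -20/7 + M/7)
X(s) = 2*s
L = 12 (L = 3 - (-5 - 1*(-4)*(-1))*(7 + 2*(-20/7 + (⅐)*(-1))) = 3 - (-5 - 4)*(7 + 2*(-20/7 - ⅐)) = 3 - (-9)*(7 + 2*(-3)) = 3 - (-9)*(7 - 6) = 3 - (-9) = 3 - 1*(-9) = 3 + 9 = 12)
L*((47 + 94) - 52) = 12*((47 + 94) - 52) = 12*(141 - 52) = 12*89 = 1068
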